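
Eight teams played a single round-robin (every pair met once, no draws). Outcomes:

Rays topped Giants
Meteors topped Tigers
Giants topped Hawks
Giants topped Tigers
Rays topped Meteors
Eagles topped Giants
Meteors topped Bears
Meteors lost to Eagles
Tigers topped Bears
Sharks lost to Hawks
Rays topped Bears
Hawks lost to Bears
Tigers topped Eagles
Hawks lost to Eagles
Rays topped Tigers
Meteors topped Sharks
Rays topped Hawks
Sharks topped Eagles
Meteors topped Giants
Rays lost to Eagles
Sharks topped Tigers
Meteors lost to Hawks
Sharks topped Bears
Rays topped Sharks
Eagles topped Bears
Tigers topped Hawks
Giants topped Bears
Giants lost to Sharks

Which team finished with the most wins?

Rays

Win totals: Rays 6, Eagles 5, Hawks 2, Sharks 4, Tigers 3, Giants 3, Bears 1, Meteors 4.
Rays leads with 6 wins (next highest: 5).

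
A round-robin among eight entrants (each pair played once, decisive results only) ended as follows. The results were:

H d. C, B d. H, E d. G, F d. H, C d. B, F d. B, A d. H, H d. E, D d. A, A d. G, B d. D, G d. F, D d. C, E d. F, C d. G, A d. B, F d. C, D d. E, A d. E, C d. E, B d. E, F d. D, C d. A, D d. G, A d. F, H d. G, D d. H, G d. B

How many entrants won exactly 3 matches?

Win totals: A 5, B 3, C 4, D 5, E 2, F 4, G 2, H 3.
Exactly 3: B, H — 2 entrants.

2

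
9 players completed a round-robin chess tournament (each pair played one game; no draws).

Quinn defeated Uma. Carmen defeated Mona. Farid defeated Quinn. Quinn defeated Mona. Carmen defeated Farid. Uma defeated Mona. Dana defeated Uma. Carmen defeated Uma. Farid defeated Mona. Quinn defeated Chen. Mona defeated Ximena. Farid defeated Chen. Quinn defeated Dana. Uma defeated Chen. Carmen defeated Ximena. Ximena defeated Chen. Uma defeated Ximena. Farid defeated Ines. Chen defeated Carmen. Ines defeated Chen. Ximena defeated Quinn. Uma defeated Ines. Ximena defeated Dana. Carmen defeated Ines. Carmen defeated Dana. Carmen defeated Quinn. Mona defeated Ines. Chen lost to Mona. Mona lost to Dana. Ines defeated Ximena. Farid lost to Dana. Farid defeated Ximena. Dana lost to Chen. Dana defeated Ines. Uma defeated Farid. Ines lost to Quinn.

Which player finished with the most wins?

Carmen

Win totals: Chen 2, Ines 2, Carmen 7, Quinn 5, Ximena 3, Farid 5, Mona 3, Dana 4, Uma 5.
Carmen leads with 7 wins (next highest: 5).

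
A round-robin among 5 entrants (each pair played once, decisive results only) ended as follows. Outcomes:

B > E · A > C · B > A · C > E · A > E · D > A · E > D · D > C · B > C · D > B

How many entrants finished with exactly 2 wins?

Win totals: A 2, B 3, C 1, D 3, E 1.
Exactly 2: A — 1 entrant.

1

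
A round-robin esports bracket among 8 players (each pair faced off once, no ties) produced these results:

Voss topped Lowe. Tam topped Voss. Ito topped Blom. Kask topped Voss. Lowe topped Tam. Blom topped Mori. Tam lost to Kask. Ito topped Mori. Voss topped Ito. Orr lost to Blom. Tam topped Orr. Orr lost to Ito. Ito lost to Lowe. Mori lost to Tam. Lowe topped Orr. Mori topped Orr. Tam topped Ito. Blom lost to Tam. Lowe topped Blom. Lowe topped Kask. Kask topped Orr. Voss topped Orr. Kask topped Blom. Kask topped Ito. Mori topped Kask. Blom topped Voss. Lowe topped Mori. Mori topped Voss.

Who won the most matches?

Win totals: Voss 3, Orr 0, Mori 3, Lowe 6, Blom 3, Tam 5, Ito 3, Kask 5.
Lowe leads with 6 wins (next highest: 5).

Lowe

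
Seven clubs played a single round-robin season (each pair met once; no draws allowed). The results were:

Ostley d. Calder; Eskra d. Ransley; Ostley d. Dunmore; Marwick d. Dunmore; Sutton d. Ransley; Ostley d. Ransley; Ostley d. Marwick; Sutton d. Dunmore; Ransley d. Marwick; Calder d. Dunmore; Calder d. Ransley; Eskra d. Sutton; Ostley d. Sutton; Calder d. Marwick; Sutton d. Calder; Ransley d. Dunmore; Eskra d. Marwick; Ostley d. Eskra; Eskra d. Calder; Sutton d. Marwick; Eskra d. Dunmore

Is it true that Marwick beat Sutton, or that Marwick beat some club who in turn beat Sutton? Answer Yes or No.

No

Marwick did not beat Sutton directly.
Marwick beat Dunmore, but each of them lost to Sutton. No two-step path.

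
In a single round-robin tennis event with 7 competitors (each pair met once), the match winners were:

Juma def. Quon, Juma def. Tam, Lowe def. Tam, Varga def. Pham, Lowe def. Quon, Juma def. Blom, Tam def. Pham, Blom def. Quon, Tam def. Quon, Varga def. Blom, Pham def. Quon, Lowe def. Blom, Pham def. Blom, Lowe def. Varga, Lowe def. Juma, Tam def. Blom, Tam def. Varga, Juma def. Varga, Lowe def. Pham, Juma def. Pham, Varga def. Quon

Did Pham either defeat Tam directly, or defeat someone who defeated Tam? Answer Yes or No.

No

Pham did not beat Tam directly.
Pham beat Blom, Quon, but each of them lost to Tam. No two-step path.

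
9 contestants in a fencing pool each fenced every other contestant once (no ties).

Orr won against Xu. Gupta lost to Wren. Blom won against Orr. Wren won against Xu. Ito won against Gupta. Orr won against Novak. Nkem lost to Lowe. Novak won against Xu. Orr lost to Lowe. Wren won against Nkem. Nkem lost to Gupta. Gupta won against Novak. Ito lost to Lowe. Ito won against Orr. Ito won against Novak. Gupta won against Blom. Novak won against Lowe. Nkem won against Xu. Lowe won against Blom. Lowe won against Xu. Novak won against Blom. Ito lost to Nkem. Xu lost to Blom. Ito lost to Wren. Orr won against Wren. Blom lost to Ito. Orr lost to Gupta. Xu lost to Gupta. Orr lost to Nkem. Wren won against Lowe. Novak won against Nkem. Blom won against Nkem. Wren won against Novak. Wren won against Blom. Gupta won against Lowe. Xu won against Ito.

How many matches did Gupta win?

6

Gupta's results: beat Xu, Novak, Nkem, Blom, Orr, Lowe; lost to Wren, Ito.
That is 6 wins.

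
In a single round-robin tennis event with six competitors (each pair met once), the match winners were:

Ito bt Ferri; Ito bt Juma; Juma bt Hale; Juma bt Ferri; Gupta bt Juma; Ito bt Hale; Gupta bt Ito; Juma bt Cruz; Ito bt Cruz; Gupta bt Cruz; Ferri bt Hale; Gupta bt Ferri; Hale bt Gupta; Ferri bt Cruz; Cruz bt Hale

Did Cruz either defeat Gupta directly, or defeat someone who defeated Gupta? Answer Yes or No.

Cruz did not beat Gupta directly.
Cruz beat Hale. Of those, Hale beat Gupta.

Yes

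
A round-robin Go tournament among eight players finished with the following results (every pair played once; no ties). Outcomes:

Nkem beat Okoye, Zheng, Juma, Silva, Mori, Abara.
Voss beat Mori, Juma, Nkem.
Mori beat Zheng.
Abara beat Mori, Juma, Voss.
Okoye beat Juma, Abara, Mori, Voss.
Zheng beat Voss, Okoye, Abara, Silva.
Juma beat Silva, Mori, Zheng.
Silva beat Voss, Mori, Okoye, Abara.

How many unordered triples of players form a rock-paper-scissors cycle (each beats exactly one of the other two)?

Win totals: Okoye 4, Zheng 4, Silva 4, Juma 3, Abara 3, Voss 3, Mori 1, Nkem 6.
A player with w wins dominates both others in C(w,2) triples; summing gives 6 + 6 + 6 + 3 + 3 + 3 + 0 + 15 = 42 transitive triples.
Total triples C(8,3) = 56, so cyclic triples = 56 − 42 = 14.

14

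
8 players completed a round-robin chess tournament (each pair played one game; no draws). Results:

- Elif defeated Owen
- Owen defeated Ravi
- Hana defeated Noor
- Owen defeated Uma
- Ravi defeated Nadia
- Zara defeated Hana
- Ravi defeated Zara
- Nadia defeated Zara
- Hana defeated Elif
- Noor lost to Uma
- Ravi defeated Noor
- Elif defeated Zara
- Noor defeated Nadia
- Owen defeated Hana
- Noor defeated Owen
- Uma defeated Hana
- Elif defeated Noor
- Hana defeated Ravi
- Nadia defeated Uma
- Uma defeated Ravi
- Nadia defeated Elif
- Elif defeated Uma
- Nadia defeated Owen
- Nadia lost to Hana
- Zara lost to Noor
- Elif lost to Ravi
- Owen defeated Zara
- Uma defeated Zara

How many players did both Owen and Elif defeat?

Owen beat: Hana, Ravi, Zara, Uma.
Elif beat: Owen, Noor, Zara, Uma.
Both beat: Zara, Uma — 2.

2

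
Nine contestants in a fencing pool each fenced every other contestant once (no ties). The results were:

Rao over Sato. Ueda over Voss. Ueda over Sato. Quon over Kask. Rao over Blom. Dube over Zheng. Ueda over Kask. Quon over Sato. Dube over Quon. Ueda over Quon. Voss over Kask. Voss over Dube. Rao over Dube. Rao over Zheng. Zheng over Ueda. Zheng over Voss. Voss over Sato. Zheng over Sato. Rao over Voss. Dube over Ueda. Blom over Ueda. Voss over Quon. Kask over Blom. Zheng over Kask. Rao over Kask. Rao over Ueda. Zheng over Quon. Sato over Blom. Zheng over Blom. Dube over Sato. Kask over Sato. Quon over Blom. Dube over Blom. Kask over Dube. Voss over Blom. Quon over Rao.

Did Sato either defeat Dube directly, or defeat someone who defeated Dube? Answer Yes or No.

No

Sato did not beat Dube directly.
Sato beat Blom, but each of them lost to Dube. No two-step path.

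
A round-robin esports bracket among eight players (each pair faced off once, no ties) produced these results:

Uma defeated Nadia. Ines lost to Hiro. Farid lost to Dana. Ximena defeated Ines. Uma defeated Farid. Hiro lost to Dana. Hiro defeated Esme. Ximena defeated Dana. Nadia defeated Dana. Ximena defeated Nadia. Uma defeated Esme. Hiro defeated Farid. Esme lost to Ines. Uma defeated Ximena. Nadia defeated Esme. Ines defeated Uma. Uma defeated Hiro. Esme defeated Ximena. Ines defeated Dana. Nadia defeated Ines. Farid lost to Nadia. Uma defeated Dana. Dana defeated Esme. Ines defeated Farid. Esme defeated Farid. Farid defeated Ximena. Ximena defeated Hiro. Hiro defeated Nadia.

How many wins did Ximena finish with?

Ximena's results: beat Nadia, Ines, Dana, Hiro; lost to Uma, Esme, Farid.
That is 4 wins.

4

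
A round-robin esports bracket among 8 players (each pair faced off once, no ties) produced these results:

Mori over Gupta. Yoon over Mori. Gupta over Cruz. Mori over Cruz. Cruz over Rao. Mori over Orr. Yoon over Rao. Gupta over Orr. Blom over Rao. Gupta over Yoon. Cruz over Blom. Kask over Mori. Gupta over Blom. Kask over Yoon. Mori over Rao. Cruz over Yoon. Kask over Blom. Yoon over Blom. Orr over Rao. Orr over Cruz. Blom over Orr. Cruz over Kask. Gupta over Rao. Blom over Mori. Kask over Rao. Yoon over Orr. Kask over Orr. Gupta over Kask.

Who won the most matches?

Gupta

Win totals: Kask 5, Yoon 4, Cruz 4, Mori 4, Gupta 6, Rao 0, Orr 2, Blom 3.
Gupta leads with 6 wins (next highest: 5).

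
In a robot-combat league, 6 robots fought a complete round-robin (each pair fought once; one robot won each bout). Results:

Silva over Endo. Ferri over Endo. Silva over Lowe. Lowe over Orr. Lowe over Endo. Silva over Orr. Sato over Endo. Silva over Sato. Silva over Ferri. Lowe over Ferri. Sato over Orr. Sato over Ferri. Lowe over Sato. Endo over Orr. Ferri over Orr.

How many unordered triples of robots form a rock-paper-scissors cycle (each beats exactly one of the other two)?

0

Win totals: Silva 5, Orr 0, Ferri 2, Sato 3, Endo 1, Lowe 4.
A robot with w wins dominates both others in C(w,2) triples; summing gives 10 + 0 + 1 + 3 + 0 + 6 = 20 transitive triples.
Total triples C(6,3) = 20, so cyclic triples = 20 − 20 = 0.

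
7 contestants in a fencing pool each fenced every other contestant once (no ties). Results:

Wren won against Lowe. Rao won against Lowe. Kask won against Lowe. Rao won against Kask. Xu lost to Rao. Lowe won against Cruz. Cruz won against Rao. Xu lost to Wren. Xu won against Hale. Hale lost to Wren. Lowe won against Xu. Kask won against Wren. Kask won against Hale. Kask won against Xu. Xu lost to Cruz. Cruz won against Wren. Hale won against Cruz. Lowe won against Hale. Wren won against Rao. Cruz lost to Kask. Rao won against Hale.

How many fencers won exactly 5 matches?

1

Win totals: Lowe 3, Cruz 3, Hale 1, Xu 1, Kask 5, Wren 4, Rao 4.
Exactly 5: Kask — 1 fencer.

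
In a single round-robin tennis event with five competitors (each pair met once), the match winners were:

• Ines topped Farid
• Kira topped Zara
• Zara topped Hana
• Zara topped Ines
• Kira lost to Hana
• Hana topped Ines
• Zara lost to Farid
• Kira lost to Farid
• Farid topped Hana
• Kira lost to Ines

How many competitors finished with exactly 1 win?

Win totals: Ines 2, Hana 2, Zara 2, Farid 3, Kira 1.
Exactly 1: Kira — 1 competitor.

1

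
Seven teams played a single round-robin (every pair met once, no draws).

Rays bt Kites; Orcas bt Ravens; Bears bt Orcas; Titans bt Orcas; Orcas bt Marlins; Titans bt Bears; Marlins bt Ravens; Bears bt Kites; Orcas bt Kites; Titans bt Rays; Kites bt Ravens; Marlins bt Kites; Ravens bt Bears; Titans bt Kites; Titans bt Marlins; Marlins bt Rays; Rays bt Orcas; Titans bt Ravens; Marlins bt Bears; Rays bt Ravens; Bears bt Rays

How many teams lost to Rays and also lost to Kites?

Rays beat: Orcas, Kites, Ravens.
Kites beat: Ravens.
Both beat: Ravens — 1.

1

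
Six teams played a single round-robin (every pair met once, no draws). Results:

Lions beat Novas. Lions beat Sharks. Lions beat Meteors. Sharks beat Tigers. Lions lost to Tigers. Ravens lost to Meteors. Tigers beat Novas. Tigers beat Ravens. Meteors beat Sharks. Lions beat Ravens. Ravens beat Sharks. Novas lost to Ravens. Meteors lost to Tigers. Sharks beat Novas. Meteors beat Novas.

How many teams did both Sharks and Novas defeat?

0

Sharks beat: Tigers, Novas.
Novas beat: no one.
No one was beaten by both.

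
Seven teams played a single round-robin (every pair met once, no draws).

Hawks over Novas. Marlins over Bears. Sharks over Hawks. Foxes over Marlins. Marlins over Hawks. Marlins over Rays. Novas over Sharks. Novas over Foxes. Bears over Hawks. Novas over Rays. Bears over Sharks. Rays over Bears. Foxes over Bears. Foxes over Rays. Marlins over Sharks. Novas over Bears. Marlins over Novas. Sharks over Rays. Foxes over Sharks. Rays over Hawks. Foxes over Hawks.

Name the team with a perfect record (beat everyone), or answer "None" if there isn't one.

None

Highest win total is Marlins with 5 (out of 6 possible).
Marlins lost to Foxes, so no team went undefeated.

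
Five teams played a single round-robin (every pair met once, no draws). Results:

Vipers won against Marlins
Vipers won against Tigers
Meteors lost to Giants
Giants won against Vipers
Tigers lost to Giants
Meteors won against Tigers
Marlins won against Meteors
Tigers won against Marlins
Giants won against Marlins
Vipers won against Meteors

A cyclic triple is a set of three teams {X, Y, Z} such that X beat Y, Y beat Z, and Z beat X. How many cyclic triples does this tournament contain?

1

Win totals: Marlins 1, Giants 4, Vipers 3, Meteors 1, Tigers 1.
A team with w wins dominates both others in C(w,2) triples; summing gives 0 + 6 + 3 + 0 + 0 = 9 transitive triples.
Total triples C(5,3) = 10, so cyclic triples = 10 − 9 = 1.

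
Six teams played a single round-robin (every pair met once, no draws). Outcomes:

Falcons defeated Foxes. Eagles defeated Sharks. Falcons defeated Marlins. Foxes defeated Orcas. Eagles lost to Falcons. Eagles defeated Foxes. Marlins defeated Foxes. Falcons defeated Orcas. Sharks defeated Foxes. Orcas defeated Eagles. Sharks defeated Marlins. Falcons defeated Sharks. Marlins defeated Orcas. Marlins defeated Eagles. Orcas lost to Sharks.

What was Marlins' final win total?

Marlins' results: beat Orcas, Foxes, Eagles; lost to Falcons, Sharks.
That is 3 wins.

3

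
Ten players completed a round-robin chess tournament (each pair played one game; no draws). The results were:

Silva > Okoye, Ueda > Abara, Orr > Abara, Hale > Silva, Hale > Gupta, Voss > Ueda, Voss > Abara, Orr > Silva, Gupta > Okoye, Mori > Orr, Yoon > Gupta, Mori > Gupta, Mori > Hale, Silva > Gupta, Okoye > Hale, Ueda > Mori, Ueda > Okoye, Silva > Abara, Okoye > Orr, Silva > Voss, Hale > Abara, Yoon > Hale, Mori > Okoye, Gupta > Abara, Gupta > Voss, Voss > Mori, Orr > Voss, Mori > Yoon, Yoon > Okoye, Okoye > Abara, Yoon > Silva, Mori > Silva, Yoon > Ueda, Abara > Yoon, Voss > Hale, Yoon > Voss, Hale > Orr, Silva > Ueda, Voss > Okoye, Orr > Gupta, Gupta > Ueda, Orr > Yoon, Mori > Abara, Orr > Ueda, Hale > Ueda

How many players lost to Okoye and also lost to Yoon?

1

Okoye beat: Orr, Abara, Hale.
Yoon beat: Silva, Gupta, Voss, Ueda, Okoye, Hale.
Both beat: Hale — 1.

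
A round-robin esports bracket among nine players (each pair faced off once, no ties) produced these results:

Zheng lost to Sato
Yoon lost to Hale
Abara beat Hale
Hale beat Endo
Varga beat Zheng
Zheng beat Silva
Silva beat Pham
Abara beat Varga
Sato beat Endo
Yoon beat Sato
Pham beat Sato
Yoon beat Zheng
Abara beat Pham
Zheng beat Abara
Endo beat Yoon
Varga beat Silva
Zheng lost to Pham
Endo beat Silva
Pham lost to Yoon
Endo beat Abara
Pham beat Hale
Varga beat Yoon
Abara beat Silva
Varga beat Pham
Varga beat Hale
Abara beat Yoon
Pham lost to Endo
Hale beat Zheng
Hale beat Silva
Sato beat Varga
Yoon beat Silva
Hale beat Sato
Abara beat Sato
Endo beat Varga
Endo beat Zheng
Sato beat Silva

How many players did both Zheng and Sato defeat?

Zheng beat: Silva, Abara.
Sato beat: Varga, Silva, Endo, Zheng.
Both beat: Silva — 1.

1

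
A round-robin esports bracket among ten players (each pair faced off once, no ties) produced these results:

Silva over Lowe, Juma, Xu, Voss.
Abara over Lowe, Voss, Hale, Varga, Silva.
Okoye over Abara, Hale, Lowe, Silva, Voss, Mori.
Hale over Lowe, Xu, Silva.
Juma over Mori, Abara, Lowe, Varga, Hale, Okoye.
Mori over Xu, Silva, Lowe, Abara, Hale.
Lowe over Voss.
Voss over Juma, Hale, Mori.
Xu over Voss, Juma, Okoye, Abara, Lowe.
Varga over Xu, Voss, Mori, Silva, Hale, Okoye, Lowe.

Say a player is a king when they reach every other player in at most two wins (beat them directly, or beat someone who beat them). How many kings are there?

Varga reaches everyone (king).
Abara reaches everyone (king).
Okoye reaches everyone (king).
Voss reaches everyone (king).
Silva reaches everyone (king).
Juma reaches everyone (king).
Xu reaches everyone (king).
Lowe cannot reach Varga, Abara, Okoye, Silva, Xu in two steps.
Mori reaches everyone (king).
Hale cannot reach Varga, Mori in two steps.
Kings: Varga, Abara, Okoye, Voss, Silva, Juma, Xu, Mori — 8.

8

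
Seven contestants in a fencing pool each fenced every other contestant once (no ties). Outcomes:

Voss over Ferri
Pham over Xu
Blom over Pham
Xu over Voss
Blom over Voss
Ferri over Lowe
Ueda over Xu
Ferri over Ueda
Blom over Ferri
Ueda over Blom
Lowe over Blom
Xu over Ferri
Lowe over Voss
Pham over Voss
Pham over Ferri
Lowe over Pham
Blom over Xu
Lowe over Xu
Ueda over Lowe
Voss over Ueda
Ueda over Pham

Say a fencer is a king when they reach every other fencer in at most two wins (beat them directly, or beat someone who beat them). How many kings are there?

5

Pham cannot reach Blom in two steps.
Blom reaches everyone (king).
Ferri reaches everyone (king).
Xu cannot reach Pham, Blom in two steps.
Lowe reaches everyone (king).
Ueda reaches everyone (king).
Voss reaches everyone (king).
Kings: Blom, Ferri, Lowe, Ueda, Voss — 5.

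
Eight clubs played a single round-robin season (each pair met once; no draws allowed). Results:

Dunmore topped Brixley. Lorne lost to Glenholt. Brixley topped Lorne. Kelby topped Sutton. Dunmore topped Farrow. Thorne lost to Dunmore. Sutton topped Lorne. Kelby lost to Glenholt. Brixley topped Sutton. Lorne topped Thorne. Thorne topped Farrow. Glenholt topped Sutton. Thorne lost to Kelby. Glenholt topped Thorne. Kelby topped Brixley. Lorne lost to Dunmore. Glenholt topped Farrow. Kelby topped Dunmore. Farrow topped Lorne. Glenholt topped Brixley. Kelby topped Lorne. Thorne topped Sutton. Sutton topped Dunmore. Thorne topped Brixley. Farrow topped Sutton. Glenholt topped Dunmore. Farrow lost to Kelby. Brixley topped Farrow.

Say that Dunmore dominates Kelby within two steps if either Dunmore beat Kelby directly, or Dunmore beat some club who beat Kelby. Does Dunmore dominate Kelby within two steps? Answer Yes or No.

Dunmore did not beat Kelby directly.
Dunmore beat Brixley, Farrow, Lorne, Thorne, but each of them lost to Kelby. No two-step path.

No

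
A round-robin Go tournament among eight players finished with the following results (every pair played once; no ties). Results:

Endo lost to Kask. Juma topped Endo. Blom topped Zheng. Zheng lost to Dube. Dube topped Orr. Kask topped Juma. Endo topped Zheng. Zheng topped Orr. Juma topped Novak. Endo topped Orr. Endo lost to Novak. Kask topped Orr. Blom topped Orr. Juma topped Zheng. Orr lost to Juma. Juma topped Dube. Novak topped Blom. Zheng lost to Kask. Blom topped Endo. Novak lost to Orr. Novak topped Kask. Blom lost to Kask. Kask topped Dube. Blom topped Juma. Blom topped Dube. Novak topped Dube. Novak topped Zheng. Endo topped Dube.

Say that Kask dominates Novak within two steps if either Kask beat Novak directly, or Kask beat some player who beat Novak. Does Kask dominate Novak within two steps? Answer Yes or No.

Kask did not beat Novak directly.
Kask beat Juma, Zheng, Dube, Orr, Blom, Endo. Of those, Juma beat Novak.

Yes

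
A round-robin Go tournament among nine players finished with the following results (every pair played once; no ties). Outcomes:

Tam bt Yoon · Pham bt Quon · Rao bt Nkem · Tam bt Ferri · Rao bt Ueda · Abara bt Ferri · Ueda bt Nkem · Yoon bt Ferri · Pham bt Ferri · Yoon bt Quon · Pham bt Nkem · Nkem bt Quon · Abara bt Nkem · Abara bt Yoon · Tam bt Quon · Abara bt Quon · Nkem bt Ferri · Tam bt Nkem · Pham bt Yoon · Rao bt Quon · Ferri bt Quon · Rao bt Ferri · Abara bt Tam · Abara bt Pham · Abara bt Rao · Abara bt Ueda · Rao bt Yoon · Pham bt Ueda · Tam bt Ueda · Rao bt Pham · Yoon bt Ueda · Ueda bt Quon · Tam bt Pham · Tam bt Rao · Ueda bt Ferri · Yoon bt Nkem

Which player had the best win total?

Abara

Win totals: Abara 8, Tam 7, Quon 0, Ferri 1, Nkem 2, Ueda 3, Rao 6, Yoon 4, Pham 5.
Abara leads with 8 wins (next highest: 7).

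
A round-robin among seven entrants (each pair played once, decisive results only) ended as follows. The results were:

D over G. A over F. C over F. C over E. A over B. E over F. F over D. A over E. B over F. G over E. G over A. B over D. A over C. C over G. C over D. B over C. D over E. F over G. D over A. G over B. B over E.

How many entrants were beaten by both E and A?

E beat: F.
A beat: B, C, E, F.
Both beat: F — 1.

1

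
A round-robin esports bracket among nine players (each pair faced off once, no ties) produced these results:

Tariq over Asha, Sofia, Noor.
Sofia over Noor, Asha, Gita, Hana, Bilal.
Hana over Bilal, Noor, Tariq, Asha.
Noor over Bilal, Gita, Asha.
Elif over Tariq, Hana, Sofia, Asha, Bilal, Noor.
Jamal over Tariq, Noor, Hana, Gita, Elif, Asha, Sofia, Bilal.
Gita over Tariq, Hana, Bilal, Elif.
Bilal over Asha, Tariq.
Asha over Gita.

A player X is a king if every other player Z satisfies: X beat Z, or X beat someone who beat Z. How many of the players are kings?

Tariq cannot reach Elif, Jamal in two steps.
Elif cannot reach Jamal in two steps.
Sofia cannot reach Jamal in two steps.
Noor cannot reach Sofia, Jamal in two steps.
Gita cannot reach Jamal in two steps.
Asha cannot reach Sofia, Noor, Jamal in two steps.
Jamal reaches everyone (king).
Bilal cannot reach Elif, Jamal, Hana in two steps.
Hana cannot reach Elif, Jamal in two steps.
Kings: Jamal — 1.

1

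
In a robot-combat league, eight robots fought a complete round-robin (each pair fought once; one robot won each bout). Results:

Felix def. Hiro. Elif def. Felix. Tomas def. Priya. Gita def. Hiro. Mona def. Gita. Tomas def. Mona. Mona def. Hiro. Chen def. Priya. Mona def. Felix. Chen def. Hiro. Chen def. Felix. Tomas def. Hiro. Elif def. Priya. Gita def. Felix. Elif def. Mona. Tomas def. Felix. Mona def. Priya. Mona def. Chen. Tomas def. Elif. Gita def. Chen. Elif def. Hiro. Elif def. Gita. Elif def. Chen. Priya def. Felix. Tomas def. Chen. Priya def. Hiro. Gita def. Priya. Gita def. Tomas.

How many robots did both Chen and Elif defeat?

Chen beat: Hiro, Priya, Felix.
Elif beat: Mona, Gita, Chen, Hiro, Priya, Felix.
Both beat: Hiro, Priya, Felix — 3.

3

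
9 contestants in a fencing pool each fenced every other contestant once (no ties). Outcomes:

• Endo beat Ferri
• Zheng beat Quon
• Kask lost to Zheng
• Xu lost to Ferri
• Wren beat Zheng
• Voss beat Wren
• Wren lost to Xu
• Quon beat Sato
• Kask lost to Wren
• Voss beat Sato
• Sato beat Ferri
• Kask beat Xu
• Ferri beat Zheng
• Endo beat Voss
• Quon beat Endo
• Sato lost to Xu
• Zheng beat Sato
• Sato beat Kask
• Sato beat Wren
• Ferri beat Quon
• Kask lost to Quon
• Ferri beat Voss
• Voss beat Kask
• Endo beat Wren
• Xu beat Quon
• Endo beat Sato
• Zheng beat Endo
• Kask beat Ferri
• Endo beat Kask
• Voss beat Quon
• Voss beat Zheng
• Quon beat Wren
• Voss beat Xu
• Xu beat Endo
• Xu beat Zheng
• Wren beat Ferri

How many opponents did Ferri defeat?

4

Ferri's results: beat Zheng, Xu, Voss, Quon; lost to Sato, Kask, Endo, Wren.
That is 4 wins.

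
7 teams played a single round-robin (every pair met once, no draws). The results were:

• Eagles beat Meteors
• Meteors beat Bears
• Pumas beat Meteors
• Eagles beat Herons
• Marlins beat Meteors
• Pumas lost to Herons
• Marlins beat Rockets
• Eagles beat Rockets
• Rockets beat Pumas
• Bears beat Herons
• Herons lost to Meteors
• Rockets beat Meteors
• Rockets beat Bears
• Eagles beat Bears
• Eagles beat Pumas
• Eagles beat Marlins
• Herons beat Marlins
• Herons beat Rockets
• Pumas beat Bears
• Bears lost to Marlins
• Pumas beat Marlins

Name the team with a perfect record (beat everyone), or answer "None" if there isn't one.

Eagles has 6 wins out of 6 opponents — a perfect record.

Eagles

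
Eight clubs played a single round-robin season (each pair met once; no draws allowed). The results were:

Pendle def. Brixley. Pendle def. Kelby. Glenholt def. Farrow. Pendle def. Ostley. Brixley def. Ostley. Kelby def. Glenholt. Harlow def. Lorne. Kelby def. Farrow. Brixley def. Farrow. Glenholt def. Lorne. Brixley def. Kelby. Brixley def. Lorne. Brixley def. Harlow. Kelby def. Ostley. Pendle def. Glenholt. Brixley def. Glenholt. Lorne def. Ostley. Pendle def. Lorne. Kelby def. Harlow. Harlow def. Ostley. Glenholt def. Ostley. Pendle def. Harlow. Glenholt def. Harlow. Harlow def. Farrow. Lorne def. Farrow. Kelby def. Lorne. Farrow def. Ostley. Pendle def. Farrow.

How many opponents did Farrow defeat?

Farrow's results: beat Ostley; lost to Glenholt, Kelby, Harlow, Pendle, Brixley, Lorne.
That is 1 win.

1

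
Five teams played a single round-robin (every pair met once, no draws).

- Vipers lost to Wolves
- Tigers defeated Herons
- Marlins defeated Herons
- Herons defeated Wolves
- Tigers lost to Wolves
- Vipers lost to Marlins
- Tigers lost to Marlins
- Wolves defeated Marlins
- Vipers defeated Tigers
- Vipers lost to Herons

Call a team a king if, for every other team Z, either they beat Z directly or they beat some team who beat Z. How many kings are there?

3

Wolves reaches everyone (king).
Marlins reaches everyone (king).
Herons reaches everyone (king).
Vipers cannot reach Wolves, Marlins in two steps.
Tigers cannot reach Marlins in two steps.
Kings: Wolves, Marlins, Herons — 3.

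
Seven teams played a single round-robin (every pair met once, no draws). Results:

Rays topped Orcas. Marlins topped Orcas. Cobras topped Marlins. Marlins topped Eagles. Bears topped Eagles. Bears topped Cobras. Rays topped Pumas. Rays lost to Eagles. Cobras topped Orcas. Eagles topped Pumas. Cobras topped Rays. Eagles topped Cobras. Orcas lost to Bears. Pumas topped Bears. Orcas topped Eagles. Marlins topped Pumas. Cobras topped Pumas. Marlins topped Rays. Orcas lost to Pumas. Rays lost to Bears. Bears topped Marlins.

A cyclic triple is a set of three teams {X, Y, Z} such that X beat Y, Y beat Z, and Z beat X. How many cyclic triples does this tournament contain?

Win totals: Orcas 1, Cobras 4, Pumas 2, Marlins 4, Eagles 3, Bears 5, Rays 2.
A team with w wins dominates both others in C(w,2) triples; summing gives 0 + 6 + 1 + 6 + 3 + 10 + 1 = 27 transitive triples.
Total triples C(7,3) = 35, so cyclic triples = 35 − 27 = 8.

8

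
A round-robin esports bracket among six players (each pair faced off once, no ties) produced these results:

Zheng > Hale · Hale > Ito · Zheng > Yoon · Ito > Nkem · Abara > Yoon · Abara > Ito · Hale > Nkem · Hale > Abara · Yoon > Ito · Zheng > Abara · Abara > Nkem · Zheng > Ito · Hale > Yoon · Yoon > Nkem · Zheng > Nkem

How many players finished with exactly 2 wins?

Win totals: Ito 1, Hale 4, Yoon 2, Abara 3, Zheng 5, Nkem 0.
Exactly 2: Yoon — 1 player.

1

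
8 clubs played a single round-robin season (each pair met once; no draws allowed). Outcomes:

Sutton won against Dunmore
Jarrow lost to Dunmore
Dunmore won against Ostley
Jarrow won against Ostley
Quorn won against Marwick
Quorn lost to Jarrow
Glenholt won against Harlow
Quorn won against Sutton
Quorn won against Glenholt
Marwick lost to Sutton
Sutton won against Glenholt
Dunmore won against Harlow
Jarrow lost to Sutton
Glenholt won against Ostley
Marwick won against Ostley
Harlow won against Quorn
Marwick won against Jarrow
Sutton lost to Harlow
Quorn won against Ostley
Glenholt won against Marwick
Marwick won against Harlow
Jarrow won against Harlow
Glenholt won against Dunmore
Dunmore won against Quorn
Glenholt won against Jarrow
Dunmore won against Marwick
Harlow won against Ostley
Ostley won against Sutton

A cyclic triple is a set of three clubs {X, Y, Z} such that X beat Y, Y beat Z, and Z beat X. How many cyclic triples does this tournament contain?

Win totals: Ostley 1, Quorn 4, Harlow 3, Glenholt 5, Marwick 3, Dunmore 5, Jarrow 3, Sutton 4.
A club with w wins dominates both others in C(w,2) triples; summing gives 0 + 6 + 3 + 10 + 3 + 10 + 3 + 6 = 41 transitive triples.
Total triples C(8,3) = 56, so cyclic triples = 56 − 41 = 15.

15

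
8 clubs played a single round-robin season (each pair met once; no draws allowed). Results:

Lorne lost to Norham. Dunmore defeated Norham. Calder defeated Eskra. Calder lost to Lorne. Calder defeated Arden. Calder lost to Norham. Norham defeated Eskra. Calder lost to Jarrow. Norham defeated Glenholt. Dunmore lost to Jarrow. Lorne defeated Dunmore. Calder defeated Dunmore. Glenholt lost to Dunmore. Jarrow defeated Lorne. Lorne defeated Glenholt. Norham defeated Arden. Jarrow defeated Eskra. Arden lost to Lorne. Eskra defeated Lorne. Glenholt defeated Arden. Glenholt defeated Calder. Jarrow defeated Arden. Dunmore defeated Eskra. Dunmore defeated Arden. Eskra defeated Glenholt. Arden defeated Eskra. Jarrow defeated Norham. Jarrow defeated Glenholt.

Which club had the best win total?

Win totals: Eskra 2, Dunmore 4, Glenholt 2, Calder 3, Norham 5, Arden 1, Lorne 4, Jarrow 7.
Jarrow leads with 7 wins (next highest: 5).

Jarrow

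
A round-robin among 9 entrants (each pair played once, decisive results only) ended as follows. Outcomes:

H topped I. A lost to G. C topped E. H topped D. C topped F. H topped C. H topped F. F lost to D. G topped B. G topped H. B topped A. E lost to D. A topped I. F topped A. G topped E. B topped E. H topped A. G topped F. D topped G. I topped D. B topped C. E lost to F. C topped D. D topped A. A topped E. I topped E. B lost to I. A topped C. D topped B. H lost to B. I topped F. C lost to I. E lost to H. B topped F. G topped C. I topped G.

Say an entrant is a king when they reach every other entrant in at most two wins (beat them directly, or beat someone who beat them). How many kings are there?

A cannot reach H in two steps.
B cannot reach G in two steps.
C cannot reach H, I in two steps.
D reaches everyone (king).
E cannot reach A, B, C, D, F, G, H, I in two steps.
F cannot reach B, D, G, H in two steps.
G reaches everyone (king).
H reaches everyone (king).
I reaches everyone (king).
Kings: D, G, H, I — 4.

4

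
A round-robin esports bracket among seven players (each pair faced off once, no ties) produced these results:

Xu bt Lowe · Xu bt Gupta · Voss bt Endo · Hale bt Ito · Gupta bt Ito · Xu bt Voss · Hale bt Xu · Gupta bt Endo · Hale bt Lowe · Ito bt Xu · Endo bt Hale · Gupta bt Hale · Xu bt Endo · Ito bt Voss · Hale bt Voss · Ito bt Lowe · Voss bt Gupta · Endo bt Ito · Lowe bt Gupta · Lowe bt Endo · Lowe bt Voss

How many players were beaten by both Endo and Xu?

0

Endo beat: Hale, Ito.
Xu beat: Lowe, Voss, Endo, Gupta.
No one was beaten by both.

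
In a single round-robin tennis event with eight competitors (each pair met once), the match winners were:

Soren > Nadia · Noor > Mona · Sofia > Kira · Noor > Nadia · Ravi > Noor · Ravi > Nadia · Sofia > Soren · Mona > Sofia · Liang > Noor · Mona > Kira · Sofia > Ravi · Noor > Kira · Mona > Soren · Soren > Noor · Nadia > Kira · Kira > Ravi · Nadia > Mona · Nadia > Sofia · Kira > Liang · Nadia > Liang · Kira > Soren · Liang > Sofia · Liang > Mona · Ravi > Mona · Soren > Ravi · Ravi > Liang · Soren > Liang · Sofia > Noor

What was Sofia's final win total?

Sofia's results: beat Soren, Noor, Ravi, Kira; lost to Liang, Nadia, Mona.
That is 4 wins.

4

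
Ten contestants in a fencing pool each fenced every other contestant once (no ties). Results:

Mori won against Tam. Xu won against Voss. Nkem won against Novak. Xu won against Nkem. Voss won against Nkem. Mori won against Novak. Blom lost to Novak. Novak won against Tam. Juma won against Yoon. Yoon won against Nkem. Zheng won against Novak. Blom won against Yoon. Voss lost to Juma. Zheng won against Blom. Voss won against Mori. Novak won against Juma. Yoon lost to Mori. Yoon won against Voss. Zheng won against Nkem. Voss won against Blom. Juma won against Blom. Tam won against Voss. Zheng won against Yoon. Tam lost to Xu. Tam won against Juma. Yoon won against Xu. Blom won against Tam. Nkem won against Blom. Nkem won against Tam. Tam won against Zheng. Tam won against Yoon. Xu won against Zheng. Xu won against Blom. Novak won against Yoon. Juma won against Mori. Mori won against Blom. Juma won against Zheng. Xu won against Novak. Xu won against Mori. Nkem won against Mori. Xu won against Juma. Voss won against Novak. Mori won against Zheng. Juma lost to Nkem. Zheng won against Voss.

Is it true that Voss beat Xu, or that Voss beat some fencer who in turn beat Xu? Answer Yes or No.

Voss did not beat Xu directly.
Voss beat Novak, Nkem, Blom, Mori, but each of them lost to Xu. No two-step path.

No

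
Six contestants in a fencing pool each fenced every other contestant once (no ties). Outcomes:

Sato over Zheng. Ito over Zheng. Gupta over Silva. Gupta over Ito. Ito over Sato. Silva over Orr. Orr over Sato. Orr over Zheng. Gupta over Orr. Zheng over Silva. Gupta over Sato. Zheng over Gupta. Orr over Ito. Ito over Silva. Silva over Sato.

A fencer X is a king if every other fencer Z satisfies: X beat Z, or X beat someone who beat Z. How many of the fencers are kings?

Sato cannot reach Orr, Ito in two steps.
Zheng reaches everyone (king).
Orr reaches everyone (king).
Gupta reaches everyone (king).
Silva cannot reach Gupta in two steps.
Ito reaches everyone (king).
Kings: Zheng, Orr, Gupta, Ito — 4.

4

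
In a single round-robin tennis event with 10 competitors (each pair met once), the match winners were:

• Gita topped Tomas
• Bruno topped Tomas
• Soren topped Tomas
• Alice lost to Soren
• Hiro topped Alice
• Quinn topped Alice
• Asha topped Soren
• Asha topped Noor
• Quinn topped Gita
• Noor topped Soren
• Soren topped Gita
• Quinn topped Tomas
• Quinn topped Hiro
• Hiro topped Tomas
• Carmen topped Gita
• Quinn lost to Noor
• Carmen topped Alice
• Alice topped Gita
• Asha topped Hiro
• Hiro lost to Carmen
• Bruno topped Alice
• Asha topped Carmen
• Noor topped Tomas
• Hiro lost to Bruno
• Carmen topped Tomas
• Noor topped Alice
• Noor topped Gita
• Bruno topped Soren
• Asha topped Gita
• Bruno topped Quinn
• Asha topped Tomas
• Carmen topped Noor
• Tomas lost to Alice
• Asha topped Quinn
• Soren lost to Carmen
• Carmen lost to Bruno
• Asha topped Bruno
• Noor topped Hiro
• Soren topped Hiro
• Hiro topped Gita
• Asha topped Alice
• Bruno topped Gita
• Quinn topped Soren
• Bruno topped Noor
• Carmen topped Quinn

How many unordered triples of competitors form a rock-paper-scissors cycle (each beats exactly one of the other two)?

0

Win totals: Carmen 7, Asha 9, Gita 1, Hiro 3, Quinn 5, Noor 6, Soren 4, Alice 2, Tomas 0, Bruno 8.
A competitor with w wins dominates both others in C(w,2) triples; summing gives 21 + 36 + 0 + 3 + 10 + 15 + 6 + 1 + 0 + 28 = 120 transitive triples.
Total triples C(10,3) = 120, so cyclic triples = 120 − 120 = 0.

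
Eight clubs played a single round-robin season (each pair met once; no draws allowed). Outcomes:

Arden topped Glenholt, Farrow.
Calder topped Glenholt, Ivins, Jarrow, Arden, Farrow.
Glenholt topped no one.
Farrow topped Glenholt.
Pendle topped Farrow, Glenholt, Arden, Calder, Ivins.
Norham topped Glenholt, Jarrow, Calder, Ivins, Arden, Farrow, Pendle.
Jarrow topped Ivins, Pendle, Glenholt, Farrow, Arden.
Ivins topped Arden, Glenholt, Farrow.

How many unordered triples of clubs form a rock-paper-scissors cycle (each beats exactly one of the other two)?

Win totals: Norham 7, Ivins 3, Calder 5, Pendle 5, Glenholt 0, Arden 2, Farrow 1, Jarrow 5.
A club with w wins dominates both others in C(w,2) triples; summing gives 21 + 3 + 10 + 10 + 0 + 1 + 0 + 10 = 55 transitive triples.
Total triples C(8,3) = 56, so cyclic triples = 56 − 55 = 1.

1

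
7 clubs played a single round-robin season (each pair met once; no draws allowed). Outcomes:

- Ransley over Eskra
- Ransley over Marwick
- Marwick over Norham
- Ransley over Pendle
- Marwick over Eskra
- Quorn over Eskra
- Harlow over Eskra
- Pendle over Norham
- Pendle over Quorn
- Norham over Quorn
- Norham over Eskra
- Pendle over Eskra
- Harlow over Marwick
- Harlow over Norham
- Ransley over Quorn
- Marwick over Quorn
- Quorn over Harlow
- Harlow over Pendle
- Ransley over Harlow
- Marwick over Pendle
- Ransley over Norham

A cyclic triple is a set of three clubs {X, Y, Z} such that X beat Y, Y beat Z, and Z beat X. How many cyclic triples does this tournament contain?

Win totals: Norham 2, Harlow 4, Pendle 3, Quorn 2, Eskra 0, Ransley 6, Marwick 4.
A club with w wins dominates both others in C(w,2) triples; summing gives 1 + 6 + 3 + 1 + 0 + 15 + 6 = 32 transitive triples.
Total triples C(7,3) = 35, so cyclic triples = 35 − 32 = 3.

3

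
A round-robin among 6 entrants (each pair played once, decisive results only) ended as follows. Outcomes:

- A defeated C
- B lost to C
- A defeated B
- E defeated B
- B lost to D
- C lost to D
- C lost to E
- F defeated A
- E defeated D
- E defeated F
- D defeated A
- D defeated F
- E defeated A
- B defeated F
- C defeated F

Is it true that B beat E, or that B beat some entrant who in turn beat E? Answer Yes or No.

B did not beat E directly.
B beat F, but each of them lost to E. No two-step path.

No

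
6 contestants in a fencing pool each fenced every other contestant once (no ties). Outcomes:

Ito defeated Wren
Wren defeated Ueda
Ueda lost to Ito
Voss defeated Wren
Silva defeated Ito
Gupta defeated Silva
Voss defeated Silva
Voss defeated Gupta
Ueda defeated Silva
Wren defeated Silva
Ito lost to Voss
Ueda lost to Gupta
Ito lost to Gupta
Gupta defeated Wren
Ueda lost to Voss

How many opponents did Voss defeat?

Voss' results: beat Silva, Ueda, Ito, Gupta, Wren; lost to no one.
That is 5 wins.

5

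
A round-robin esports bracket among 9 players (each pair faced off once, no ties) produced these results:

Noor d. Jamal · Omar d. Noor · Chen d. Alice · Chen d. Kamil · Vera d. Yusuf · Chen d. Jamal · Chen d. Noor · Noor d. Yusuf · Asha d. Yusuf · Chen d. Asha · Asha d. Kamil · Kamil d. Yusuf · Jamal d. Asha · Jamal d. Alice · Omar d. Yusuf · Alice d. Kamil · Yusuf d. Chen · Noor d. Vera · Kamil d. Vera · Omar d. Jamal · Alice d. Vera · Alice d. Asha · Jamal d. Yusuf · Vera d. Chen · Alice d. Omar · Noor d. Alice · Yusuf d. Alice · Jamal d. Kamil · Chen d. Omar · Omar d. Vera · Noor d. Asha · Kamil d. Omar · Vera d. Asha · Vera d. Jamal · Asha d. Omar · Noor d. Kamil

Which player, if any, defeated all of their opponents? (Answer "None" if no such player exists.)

None

Highest win total is Noor with 6 (out of 8 possible).
Noor lost to Omar, Chen, so no player went undefeated.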